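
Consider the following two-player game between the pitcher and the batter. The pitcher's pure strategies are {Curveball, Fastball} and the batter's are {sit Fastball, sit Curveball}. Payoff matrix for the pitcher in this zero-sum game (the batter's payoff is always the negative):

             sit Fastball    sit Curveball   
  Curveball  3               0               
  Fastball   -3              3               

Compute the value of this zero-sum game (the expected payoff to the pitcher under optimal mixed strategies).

For the pitcher to be willing to mix, the pitcher must be indifferent between Curveball and Fastball, which pins down the batter's mix.
  the pitcher's payoff to Curveball: q·3 + (1−q)·0 = 3q
  the pitcher's payoff to Fastball: q·(-3) + (1−q)·3 = -6q + 3
  3q = -6q + 3  ⇒  9q = 3  ⇒  q = 1/3.
The value is the pitcher's expected payoff against this mix (using Curveball): (1/3)·3 + (2/3)·0 = 1.

v = 1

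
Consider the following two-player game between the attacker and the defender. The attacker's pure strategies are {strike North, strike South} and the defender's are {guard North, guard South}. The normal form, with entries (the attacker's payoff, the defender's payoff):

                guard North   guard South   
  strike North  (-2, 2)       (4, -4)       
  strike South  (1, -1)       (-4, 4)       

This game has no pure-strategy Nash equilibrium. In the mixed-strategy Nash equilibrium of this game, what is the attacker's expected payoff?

-4/11

The attacker's indifference between strike North and strike South determines the defender's mixing probability q:
  the attacker's expected payoff from strike North: q·(-2) + (1−q)·4 = -6q + 4
  the attacker's expected payoff from strike South: q·1 + (1−q)·(-4) = 5q - 4
  -6q + 4 = 5q - 4  ⇒  -11q = -8  ⇒  q = 8/11.
At equilibrium the attacker is indifferent across rows, so the attacker's payoff equals the payoff from strike North: (8/11)·(-2) + (3/11)·4 = -4/11.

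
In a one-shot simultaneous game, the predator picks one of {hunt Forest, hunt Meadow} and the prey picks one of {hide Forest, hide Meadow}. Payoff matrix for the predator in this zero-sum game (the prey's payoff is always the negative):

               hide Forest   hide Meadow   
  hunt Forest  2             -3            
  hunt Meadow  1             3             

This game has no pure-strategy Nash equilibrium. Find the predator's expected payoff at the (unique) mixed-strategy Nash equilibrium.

In a mixed equilibrium the predator is indifferent between hunt Forest and hunt Meadow; this condition fixes q.
  the predator's expected payoff from hunt Forest: q·2 + (1−q)·(-3) = 5q - 3
  the predator's expected payoff from hunt Meadow: q·1 + (1−q)·3 = -2q + 3
  5q - 3 = -2q + 3  ⇒  7q = 6  ⇒  q = 6/7.
At equilibrium the predator is indifferent across rows, so the predator's payoff equals the payoff from hunt Forest: (6/7)·2 + (1/7)·(-3) = 9/7.

9/7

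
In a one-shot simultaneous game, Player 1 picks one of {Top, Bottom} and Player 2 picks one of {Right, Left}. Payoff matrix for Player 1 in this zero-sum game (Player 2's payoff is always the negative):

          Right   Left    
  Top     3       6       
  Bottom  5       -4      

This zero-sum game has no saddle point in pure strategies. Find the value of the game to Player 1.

v = 7/2

In a mixed equilibrium Player 1 is indifferent between Top and Bottom; this condition fixes q.
  Player 1's expected payoff from Top: q·3 + (1−q)·6 = -3q + 6
  Player 1's expected payoff from Bottom: q·5 + (1−q)·(-4) = 9q - 4
  -3q + 6 = 9q - 4  ⇒  -12q = -10  ⇒  q = 5/6.
The value is Player 1's expected payoff against this mix (using Top): (5/6)·3 + (1/6)·6 = 7/2.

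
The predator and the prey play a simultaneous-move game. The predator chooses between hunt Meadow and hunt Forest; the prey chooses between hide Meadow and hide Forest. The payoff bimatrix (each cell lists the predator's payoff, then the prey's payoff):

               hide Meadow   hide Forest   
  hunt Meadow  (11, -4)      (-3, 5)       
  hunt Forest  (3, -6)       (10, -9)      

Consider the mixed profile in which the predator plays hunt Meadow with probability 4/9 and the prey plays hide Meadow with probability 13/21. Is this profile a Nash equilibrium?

Given the predator's mix p = 4/9, the prey's payoff from hide Meadow is -46/9 but from hide Forest is -25/9. The prey strictly prefers hide Forest, so the prey would not mix.
So the proposed profile is not a Nash equilibrium.

No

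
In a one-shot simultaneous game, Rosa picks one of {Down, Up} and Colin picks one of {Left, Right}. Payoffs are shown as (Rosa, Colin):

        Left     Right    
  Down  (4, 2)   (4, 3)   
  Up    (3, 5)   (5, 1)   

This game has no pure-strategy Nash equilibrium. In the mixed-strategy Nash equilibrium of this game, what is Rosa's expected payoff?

For Rosa to be willing to mix, Rosa must be indifferent between Down and Up, which pins down Colin's mix.
  Rosa's payoff to Down: q·4 + (1−q)·4 = 4
  Rosa's payoff to Up: q·3 + (1−q)·5 = -2q + 5
  4 = -2q + 5  ⇒  2q = 1  ⇒  q = 1/2.
At equilibrium Rosa is indifferent across rows, so Rosa's payoff equals the payoff from Down: (1/2)·4 + (1/2)·4 = 4.

4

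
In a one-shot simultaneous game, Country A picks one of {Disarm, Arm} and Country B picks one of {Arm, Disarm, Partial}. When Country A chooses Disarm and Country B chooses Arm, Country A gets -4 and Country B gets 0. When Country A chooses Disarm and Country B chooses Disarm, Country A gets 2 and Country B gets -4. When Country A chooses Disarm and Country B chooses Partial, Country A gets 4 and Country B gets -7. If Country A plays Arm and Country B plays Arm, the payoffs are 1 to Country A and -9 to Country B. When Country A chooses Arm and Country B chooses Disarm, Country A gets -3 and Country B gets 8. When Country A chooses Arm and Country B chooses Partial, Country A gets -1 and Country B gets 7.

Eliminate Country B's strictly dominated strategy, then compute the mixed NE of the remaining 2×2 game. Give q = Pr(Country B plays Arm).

Country B's strategy Partial is strictly dominated by Disarm: -4 > -7 and 8 > 7. Eliminate Partial.
Country A's indifference between Disarm and Arm determines Country B's mixing probability q:
  Country A's payoff from Disarm: q·(-4) + (1−q)·2 = -6q + 2
  Country A's payoff from Arm: q·1 + (1−q)·(-3) = 4q - 3
  -6q + 2 = 4q - 3  ⇒  -10q = -5  ⇒  q = 1/2.

q = 1/2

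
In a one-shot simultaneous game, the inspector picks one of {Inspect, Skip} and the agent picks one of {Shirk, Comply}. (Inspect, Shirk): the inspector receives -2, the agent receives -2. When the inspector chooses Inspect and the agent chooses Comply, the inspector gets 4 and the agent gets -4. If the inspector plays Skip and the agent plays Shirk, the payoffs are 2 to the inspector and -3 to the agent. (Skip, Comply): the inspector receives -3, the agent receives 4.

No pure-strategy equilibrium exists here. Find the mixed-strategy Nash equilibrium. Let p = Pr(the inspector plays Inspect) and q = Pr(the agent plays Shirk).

p = 7/9, q = 7/11

For the agent to be willing to mix, the agent must be indifferent between Shirk and Comply, which pins down the inspector's mix.
  the agent's payoff to Shirk: p·(-2) + (1−p)·(-3) = p - 3
  the agent's payoff to Comply: p·(-4) + (1−p)·4 = -8p + 4
  p - 3 = -8p + 4  ⇒  9p = 7  ⇒  p = 7/9.
For the inspector to be willing to mix, the inspector must be indifferent between Inspect and Skip, which pins down the agent's mix.
  the inspector's payoff to Inspect: q·(-2) + (1−q)·4 = -6q + 4
  the inspector's payoff to Skip: q·2 + (1−q)·(-3) = 5q - 3
  -6q + 4 = 5q - 3  ⇒  -11q = -7  ⇒  q = 7/11.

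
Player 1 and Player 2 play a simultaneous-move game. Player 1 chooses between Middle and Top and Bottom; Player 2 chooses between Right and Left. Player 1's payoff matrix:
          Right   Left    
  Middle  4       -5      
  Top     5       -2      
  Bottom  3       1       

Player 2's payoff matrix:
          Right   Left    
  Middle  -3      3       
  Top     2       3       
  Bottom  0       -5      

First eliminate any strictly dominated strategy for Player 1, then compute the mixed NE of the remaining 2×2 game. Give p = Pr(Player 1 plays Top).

Player 1's strategy Middle is strictly dominated by Top: 5 > 4 and -2 > -5. Eliminate Middle.
Set Player 2's expected payoff from Right equal to that from Left:
  Player 2's payoff from Right: p·2 + (1−p)·0 = 2p
  Player 2's payoff from Left: p·3 + (1−p)·(-5) = 8p - 5
  2p = 8p - 5  ⇒  -6p = -5  ⇒  p = 5/6.

p = 5/6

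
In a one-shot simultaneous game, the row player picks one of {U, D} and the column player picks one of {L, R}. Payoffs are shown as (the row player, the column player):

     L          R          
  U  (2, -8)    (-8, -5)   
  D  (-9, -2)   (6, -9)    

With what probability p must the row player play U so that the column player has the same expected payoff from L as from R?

p = 7/10

The row player's mix must leave the column player indifferent between L and R.
  the column player's expected payoff from L: p·(-8) + (1−p)·(-2) = -6p - 2
  the column player's expected payoff from R: p·(-5) + (1−p)·(-9) = 4p - 9
  -6p - 2 = 4p - 9  ⇒  -10p = -7  ⇒  p = 7/10.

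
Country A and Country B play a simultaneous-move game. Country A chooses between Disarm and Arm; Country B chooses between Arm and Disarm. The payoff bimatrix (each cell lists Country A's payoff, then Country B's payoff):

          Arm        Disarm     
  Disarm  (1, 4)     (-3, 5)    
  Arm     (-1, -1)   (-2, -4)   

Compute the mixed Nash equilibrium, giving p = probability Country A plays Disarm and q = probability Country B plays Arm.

p = 3/4, q = 1/3

In a mixed equilibrium Country B is indifferent between Arm and Disarm; this condition fixes p.
  Country B's payoff to Arm: p·4 + (1−p)·(-1) = 5p - 1
  Country B's payoff to Disarm: p·5 + (1−p)·(-4) = 9p - 4
  5p - 1 = 9p - 4  ⇒  -4p = -3  ⇒  p = 3/4.
In a mixed equilibrium Country A is indifferent between Disarm and Arm; this condition fixes q.
  Country A's expected payoff from Disarm: q·1 + (1−q)·(-3) = 4q - 3
  Country A's expected payoff from Arm: q·(-1) + (1−q)·(-2) = q - 2
  4q - 3 = q - 2  ⇒  3q = 1  ⇒  q = 1/3.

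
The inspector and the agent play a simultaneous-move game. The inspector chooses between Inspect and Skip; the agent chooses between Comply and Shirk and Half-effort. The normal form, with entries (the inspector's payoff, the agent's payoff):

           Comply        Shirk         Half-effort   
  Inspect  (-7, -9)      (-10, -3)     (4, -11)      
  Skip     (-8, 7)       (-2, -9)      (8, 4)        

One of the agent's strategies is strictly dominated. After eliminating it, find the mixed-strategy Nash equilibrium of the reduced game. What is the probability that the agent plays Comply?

The agent's strategy Half-effort is strictly dominated by Comply: -9 > -11 and 7 > 4. Eliminate Half-effort.
The agent's mix must leave the inspector indifferent between Inspect and Skip.
  the inspector's payoff from Inspect: q·(-7) + (1−q)·(-10) = 3q - 10
  the inspector's payoff from Skip: q·(-8) + (1−q)·(-2) = -6q - 2
  3q - 10 = -6q - 2  ⇒  9q = 8  ⇒  q = 8/9.

q = 8/9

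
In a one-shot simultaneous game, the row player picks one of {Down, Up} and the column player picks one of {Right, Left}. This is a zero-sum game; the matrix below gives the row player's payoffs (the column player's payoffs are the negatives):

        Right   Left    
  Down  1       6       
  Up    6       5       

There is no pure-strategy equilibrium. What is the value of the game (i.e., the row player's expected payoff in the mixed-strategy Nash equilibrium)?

Set the row player's expected payoff from Down equal to that from Up:
  the row player's payoff from Down: q·1 + (1−q)·6 = -5q + 6
  the row player's payoff from Up: q·6 + (1−q)·5 = q + 5
  -5q + 6 = q + 5  ⇒  -6q = -1  ⇒  q = 1/6.
The value is the row player's expected payoff against this mix (using Down): (1/6)·1 + (5/6)·6 = 31/6.

v = 31/6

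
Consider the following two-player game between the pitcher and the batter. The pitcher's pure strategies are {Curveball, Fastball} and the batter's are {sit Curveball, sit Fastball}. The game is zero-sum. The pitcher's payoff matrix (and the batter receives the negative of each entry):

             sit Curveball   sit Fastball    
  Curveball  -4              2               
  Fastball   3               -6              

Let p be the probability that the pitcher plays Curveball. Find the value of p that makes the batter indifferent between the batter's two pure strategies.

The pitcher's mix must leave the batter indifferent between sit Curveball and sit Fastball.
  the batter's expected payoff from sit Curveball: p·4 + (1−p)·(-3) = 7p - 3
  the batter's expected payoff from sit Fastball: p·(-2) + (1−p)·6 = -8p + 6
  7p - 3 = -8p + 6  ⇒  15p = 9  ⇒  p = 3/5.

p = 3/5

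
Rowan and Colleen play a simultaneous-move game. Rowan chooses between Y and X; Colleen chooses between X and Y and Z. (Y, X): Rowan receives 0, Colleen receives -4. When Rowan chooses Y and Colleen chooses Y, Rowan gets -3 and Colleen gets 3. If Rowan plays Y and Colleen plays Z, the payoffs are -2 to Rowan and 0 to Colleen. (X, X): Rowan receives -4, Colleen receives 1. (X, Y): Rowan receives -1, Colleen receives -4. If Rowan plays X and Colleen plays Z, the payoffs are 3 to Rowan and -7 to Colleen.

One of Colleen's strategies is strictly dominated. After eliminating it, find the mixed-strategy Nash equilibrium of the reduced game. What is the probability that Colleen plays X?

Colleen's strategy Z is strictly dominated by Y: 3 > 0 and -4 > -7. Eliminate Z.
In a mixed equilibrium Rowan is indifferent between Y and X; this condition fixes q.
  Rowan's payoff from Y: q·0 + (1−q)·(-3) = 3q - 3
  Rowan's payoff from X: q·(-4) + (1−q)·(-1) = -3q - 1
  3q - 3 = -3q - 1  ⇒  6q = 2  ⇒  q = 1/3.

q = 1/3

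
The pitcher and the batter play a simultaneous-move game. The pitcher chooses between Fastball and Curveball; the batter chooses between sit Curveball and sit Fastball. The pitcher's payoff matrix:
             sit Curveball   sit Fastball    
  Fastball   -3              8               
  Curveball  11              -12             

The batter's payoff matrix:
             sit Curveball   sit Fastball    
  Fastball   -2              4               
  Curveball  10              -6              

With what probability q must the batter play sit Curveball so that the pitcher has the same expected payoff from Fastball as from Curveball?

The pitcher's indifference between Fastball and Curveball determines the batter's mixing probability q:
  the pitcher's payoff to Fastball: q·(-3) + (1−q)·8 = -11q + 8
  the pitcher's payoff to Curveball: q·11 + (1−q)·(-12) = 23q - 12
  -11q + 8 = 23q - 12  ⇒  -34q = -20  ⇒  q = 10/17.

q = 10/17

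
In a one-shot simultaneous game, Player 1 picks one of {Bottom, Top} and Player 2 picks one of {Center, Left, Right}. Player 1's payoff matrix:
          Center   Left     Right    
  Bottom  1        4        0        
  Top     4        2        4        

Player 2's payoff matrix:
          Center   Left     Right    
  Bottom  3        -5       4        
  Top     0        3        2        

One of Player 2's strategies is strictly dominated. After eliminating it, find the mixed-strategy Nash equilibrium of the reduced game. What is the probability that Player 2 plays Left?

q = 2/3

Player 2's strategy Center is strictly dominated by Right: 4 > 3 and 2 > 0. Eliminate Center.
In a mixed equilibrium Player 1 is indifferent between Bottom and Top; this condition fixes q.
  Player 1's payoff to Bottom: q·4 + (1−q)·0 = 4q
  Player 1's payoff to Top: q·2 + (1−q)·4 = -2q + 4
  4q = -2q + 4  ⇒  6q = 4  ⇒  q = 2/3.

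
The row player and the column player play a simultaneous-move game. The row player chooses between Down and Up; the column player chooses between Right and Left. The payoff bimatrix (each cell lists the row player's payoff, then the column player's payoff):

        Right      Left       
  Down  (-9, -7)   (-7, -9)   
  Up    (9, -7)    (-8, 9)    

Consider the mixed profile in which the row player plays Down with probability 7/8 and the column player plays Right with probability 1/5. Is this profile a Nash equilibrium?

Given the row player's mix p = 7/8, the column player's payoff from Right is -7 but from Left is -27/4. The column player strictly prefers Left, so the column player would not mix.
So the proposed profile is not a Nash equilibrium.

No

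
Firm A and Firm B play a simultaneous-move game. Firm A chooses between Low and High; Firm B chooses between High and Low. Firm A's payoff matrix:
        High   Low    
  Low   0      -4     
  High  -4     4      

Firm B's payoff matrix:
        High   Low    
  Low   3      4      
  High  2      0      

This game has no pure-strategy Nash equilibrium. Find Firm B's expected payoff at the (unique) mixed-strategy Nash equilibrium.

Firm A's mix must leave Firm B indifferent between High and Low.
  Firm B's payoff from High: p·3 + (1−p)·2 = p + 2
  Firm B's payoff from Low: p·4 + (1−p)·0 = 4p
  p + 2 = 4p  ⇒  -3p = -2  ⇒  p = 2/3.
At equilibrium Firm B is indifferent across columns, so Firm B's payoff equals the payoff from High: (2/3)·3 + (1/3)·2 = 8/3.

8/3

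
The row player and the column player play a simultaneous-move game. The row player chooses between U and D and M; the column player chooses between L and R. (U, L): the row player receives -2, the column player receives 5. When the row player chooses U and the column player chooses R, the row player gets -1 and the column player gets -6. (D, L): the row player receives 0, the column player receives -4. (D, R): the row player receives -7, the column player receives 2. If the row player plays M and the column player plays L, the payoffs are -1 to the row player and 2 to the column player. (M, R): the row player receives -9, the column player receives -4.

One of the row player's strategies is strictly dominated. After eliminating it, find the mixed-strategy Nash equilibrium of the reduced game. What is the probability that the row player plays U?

p = 6/17

The row player's strategy M is strictly dominated by D: 0 > -1 and -7 > -9. Eliminate M.
The row player's mix must leave the column player indifferent between L and R.
  the column player's payoff from L: p·5 + (1−p)·(-4) = 9p - 4
  the column player's payoff from R: p·(-6) + (1−p)·2 = -8p + 2
  9p - 4 = -8p + 2  ⇒  17p = 6  ⇒  p = 6/17.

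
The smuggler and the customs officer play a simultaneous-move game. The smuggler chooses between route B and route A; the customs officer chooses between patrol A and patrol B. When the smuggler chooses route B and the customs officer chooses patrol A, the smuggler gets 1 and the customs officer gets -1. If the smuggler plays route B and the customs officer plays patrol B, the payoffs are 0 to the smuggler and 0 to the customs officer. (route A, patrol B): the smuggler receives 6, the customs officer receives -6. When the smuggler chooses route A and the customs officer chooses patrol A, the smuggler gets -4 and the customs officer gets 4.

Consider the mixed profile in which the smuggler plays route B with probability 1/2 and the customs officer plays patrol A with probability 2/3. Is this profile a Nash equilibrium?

No

Given the smuggler's mix p = 1/2, the customs officer's payoff from patrol A is 3/2 but from patrol B is -3. The customs officer strictly prefers patrol A, so the customs officer would not mix.
So the proposed profile is not a Nash equilibrium.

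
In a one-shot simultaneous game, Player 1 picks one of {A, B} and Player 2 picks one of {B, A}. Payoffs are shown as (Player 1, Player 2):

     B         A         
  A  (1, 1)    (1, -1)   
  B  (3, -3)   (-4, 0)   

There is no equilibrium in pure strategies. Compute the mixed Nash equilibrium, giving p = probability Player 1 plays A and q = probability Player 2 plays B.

In a mixed equilibrium Player 2 is indifferent between B and A; this condition fixes p.
  Player 2's expected payoff from B: p·1 + (1−p)·(-3) = 4p - 3
  Player 2's expected payoff from A: p·(-1) + (1−p)·0 = -p
  4p - 3 = -p  ⇒  5p = 3  ⇒  p = 3/5.
For Player 1 to be willing to mix, Player 1 must be indifferent between A and B, which pins down Player 2's mix.
  Player 1's payoff from A: q·1 + (1−q)·1 = 1
  Player 1's payoff from B: q·3 + (1−q)·(-4) = 7q - 4
  1 = 7q - 4  ⇒  -7q = -5  ⇒  q = 5/7.

p = 3/5, q = 5/7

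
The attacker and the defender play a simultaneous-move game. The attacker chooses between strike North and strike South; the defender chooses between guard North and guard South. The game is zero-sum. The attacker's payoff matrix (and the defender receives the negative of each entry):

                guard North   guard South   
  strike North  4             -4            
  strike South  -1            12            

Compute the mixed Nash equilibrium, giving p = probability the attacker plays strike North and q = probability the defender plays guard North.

p = 13/21, q = 16/21

The defender's indifference between guard North and guard South determines the attacker's mixing probability p:
  the defender's payoff to guard North: p·(-4) + (1−p)·1 = -5p + 1
  the defender's payoff to guard South: p·4 + (1−p)·(-12) = 16p - 12
  -5p + 1 = 16p - 12  ⇒  -21p = -13  ⇒  p = 13/21.
Set the attacker's expected payoff from strike North equal to that from strike South:
  the attacker's payoff to strike North: q·4 + (1−q)·(-4) = 8q - 4
  the attacker's payoff to strike South: q·(-1) + (1−q)·12 = -13q + 12
  8q - 4 = -13q + 12  ⇒  21q = 16  ⇒  q = 16/21.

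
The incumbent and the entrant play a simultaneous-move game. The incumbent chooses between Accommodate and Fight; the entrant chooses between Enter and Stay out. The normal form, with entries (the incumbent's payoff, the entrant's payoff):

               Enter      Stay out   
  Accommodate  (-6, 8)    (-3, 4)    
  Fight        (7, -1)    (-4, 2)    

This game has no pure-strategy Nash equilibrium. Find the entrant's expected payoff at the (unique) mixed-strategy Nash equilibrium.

In a mixed equilibrium the entrant is indifferent between Enter and Stay out; this condition fixes p.
  the entrant's payoff from Enter: p·8 + (1−p)·(-1) = 9p - 1
  the entrant's payoff from Stay out: p·4 + (1−p)·2 = 2p + 2
  9p - 1 = 2p + 2  ⇒  7p = 3  ⇒  p = 3/7.
At equilibrium the entrant is indifferent across columns, so the entrant's payoff equals the payoff from Enter: (3/7)·8 + (4/7)·(-1) = 20/7.

20/7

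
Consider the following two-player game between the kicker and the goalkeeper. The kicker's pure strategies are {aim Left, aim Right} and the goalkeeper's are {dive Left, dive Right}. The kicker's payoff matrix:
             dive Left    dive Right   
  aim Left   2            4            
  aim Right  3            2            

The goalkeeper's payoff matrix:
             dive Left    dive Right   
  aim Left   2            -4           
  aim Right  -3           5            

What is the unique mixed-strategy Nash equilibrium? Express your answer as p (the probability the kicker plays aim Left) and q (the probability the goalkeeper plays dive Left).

p = 4/7, q = 2/3

The kicker's mix must leave the goalkeeper indifferent between dive Left and dive Right.
  the goalkeeper's payoff to dive Left: p·2 + (1−p)·(-3) = 5p - 3
  the goalkeeper's payoff to dive Right: p·(-4) + (1−p)·5 = -9p + 5
  5p - 3 = -9p + 5  ⇒  14p = 8  ⇒  p = 4/7.
In a mixed equilibrium the kicker is indifferent between aim Left and aim Right; this condition fixes q.
  the kicker's payoff to aim Left: q·2 + (1−q)·4 = -2q + 4
  the kicker's payoff to aim Right: q·3 + (1−q)·2 = q + 2
  -2q + 4 = q + 2  ⇒  -3q = -2  ⇒  q = 2/3.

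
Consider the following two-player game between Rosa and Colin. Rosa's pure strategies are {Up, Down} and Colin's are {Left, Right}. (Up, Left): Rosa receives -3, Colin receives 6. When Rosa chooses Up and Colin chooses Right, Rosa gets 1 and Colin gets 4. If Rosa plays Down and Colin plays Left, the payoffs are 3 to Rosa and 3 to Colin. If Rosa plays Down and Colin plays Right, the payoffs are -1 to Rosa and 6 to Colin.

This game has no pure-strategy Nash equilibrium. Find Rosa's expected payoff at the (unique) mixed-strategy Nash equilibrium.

0

In a mixed equilibrium Rosa is indifferent between Up and Down; this condition fixes q.
  Rosa's payoff to Up: q·(-3) + (1−q)·1 = -4q + 1
  Rosa's payoff to Down: q·3 + (1−q)·(-1) = 4q - 1
  -4q + 1 = 4q - 1  ⇒  -8q = -2  ⇒  q = 1/4.
At equilibrium Rosa is indifferent across rows, so Rosa's payoff equals the payoff from Up: (1/4)·(-3) + (3/4)·1 = 0.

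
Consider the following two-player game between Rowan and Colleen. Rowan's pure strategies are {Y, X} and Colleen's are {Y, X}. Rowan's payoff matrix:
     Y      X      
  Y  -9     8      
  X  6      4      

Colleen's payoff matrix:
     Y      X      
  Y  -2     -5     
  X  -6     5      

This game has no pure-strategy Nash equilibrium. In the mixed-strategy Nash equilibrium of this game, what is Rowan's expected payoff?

84/19

Rowan's indifference between Y and X determines Colleen's mixing probability q:
  Rowan's payoff from Y: q·(-9) + (1−q)·8 = -17q + 8
  Rowan's payoff from X: q·6 + (1−q)·4 = 2q + 4
  -17q + 8 = 2q + 4  ⇒  -19q = -4  ⇒  q = 4/19.
At equilibrium Rowan is indifferent across rows, so Rowan's payoff equals the payoff from Y: (4/19)·(-9) + (15/19)·8 = 84/19.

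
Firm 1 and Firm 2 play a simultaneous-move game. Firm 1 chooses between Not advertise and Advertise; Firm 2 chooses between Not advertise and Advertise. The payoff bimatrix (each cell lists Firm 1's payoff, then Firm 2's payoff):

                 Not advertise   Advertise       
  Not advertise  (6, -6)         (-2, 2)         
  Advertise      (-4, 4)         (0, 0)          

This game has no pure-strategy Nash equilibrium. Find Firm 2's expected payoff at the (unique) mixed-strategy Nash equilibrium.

Firm 1's mix must leave Firm 2 indifferent between Not advertise and Advertise.
  Firm 2's payoff from Not advertise: p·(-6) + (1−p)·4 = -10p + 4
  Firm 2's payoff from Advertise: p·2 + (1−p)·0 = 2p
  -10p + 4 = 2p  ⇒  -12p = -4  ⇒  p = 1/3.
At equilibrium Firm 2 is indifferent across columns, so Firm 2's payoff equals the payoff from Not advertise: (1/3)·(-6) + (2/3)·4 = 2/3.

2/3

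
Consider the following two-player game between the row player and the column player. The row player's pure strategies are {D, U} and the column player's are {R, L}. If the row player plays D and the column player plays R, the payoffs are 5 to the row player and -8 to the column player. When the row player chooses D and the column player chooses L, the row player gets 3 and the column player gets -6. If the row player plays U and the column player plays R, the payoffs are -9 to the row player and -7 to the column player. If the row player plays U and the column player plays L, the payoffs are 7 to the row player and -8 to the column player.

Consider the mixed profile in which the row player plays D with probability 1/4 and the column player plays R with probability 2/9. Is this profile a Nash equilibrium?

Given the row player's mix p = 1/4, the column player's payoff from R is -29/4 but from L is -15/2. The column player strictly prefers R, so the column player would not mix.
So the proposed profile is not a Nash equilibrium.

No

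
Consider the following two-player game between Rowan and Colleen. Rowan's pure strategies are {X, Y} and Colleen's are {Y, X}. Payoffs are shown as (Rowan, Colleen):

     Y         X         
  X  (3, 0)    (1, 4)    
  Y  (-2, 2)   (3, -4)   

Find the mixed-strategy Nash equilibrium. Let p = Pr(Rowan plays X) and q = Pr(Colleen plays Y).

Set Colleen's expected payoff from Y equal to that from X:
  Colleen's payoff from Y: p·0 + (1−p)·2 = -2p + 2
  Colleen's payoff from X: p·4 + (1−p)·(-4) = 8p - 4
  -2p + 2 = 8p - 4  ⇒  -10p = -6  ⇒  p = 3/5.
In a mixed equilibrium Rowan is indifferent between X and Y; this condition fixes q.
  Rowan's payoff from X: q·3 + (1−q)·1 = 2q + 1
  Rowan's payoff from Y: q·(-2) + (1−q)·3 = -5q + 3
  2q + 1 = -5q + 3  ⇒  7q = 2  ⇒  q = 2/7.

p = 3/5, q = 2/7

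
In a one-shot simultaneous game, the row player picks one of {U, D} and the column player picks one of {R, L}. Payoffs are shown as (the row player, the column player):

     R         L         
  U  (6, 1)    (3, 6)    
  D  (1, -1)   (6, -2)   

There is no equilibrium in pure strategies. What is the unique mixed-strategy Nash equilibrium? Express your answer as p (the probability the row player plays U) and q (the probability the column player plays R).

p = 1/6, q = 3/8

In a mixed equilibrium the column player is indifferent between R and L; this condition fixes p.
  the column player's expected payoff from R: p·1 + (1−p)·(-1) = 2p - 1
  the column player's expected payoff from L: p·6 + (1−p)·(-2) = 8p - 2
  2p - 1 = 8p - 2  ⇒  -6p = -1  ⇒  p = 1/6.
For the row player to be willing to mix, the row player must be indifferent between U and D, which pins down the column player's mix.
  the row player's payoff from U: q·6 + (1−q)·3 = 3q + 3
  the row player's payoff from D: q·1 + (1−q)·6 = -5q + 6
  3q + 3 = -5q + 6  ⇒  8q = 3  ⇒  q = 3/8.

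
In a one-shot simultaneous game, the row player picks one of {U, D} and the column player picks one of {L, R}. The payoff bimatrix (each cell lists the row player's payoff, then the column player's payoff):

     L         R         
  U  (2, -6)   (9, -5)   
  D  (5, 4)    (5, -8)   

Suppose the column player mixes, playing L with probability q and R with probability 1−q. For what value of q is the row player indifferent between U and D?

The column player's mix must leave the row player indifferent between U and D.
  the row player's payoff to U: q·2 + (1−q)·9 = -7q + 9
  the row player's payoff to D: q·5 + (1−q)·5 = 5
  -7q + 9 = 5  ⇒  -7q = -4  ⇒  q = 4/7.

q = 4/7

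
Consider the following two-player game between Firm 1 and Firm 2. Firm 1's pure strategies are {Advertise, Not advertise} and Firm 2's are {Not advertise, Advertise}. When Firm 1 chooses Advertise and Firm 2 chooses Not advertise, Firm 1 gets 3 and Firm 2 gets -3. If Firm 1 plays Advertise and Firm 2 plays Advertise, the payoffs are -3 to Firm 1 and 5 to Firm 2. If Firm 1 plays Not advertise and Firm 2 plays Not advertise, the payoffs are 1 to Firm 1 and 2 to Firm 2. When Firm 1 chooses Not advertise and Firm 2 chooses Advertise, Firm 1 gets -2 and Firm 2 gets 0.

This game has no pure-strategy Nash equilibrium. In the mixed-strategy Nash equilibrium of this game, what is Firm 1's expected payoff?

Set Firm 1's expected payoff from Advertise equal to that from Not advertise:
  Firm 1's payoff to Advertise: q·3 + (1−q)·(-3) = 6q - 3
  Firm 1's payoff to Not advertise: q·1 + (1−q)·(-2) = 3q - 2
  6q - 3 = 3q - 2  ⇒  3q = 1  ⇒  q = 1/3.
At equilibrium Firm 1 is indifferent across rows, so Firm 1's payoff equals the payoff from Advertise: (1/3)·3 + (2/3)·(-3) = -1.

-1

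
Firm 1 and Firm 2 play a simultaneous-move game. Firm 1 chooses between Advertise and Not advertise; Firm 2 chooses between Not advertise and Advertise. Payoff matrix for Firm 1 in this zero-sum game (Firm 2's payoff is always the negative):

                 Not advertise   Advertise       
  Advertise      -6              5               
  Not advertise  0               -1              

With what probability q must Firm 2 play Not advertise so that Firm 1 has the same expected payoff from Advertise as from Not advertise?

In a mixed equilibrium Firm 1 is indifferent between Advertise and Not advertise; this condition fixes q.
  Firm 1's expected payoff from Advertise: q·(-6) + (1−q)·5 = -11q + 5
  Firm 1's expected payoff from Not advertise: q·0 + (1−q)·(-1) = q - 1
  -11q + 5 = q - 1  ⇒  -12q = -6  ⇒  q = 1/2.

q = 1/2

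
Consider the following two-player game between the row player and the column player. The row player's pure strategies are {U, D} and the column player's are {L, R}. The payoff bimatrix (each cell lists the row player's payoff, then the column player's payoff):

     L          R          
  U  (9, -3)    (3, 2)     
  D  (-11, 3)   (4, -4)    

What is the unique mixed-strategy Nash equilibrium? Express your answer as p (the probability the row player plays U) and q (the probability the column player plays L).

p = 7/12, q = 1/21

For the column player to be willing to mix, the column player must be indifferent between L and R, which pins down the row player's mix.
  the column player's expected payoff from L: p·(-3) + (1−p)·3 = -6p + 3
  the column player's expected payoff from R: p·2 + (1−p)·(-4) = 6p - 4
  -6p + 3 = 6p - 4  ⇒  -12p = -7  ⇒  p = 7/12.
The row player's indifference between U and D determines the column player's mixing probability q:
  the row player's expected payoff from U: q·9 + (1−q)·3 = 6q + 3
  the row player's expected payoff from D: q·(-11) + (1−q)·4 = -15q + 4
  6q + 3 = -15q + 4  ⇒  21q = 1  ⇒  q = 1/21.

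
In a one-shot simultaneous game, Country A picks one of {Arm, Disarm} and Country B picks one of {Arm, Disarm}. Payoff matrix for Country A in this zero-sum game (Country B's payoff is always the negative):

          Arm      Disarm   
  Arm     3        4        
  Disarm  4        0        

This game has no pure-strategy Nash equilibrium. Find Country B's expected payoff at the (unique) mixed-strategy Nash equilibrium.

Country B's indifference between Arm and Disarm determines Country A's mixing probability p:
  Country B's expected payoff from Arm: p·(-3) + (1−p)·(-4) = p - 4
  Country B's expected payoff from Disarm: p·(-4) + (1−p)·0 = -4p
  p - 4 = -4p  ⇒  5p = 4  ⇒  p = 4/5.
At equilibrium Country B is indifferent across columns, so Country B's payoff equals the payoff from Arm: (4/5)·(-3) + (1/5)·(-4) = -16/5.

-16/5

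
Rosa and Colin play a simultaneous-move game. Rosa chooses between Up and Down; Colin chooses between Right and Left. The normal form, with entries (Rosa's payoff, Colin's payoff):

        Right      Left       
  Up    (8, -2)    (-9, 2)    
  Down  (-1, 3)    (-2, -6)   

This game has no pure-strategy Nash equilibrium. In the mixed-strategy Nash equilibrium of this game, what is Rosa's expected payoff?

In a mixed equilibrium Rosa is indifferent between Up and Down; this condition fixes q.
  Rosa's payoff from Up: q·8 + (1−q)·(-9) = 17q - 9
  Rosa's payoff from Down: q·(-1) + (1−q)·(-2) = q - 2
  17q - 9 = q - 2  ⇒  16q = 7  ⇒  q = 7/16.
At equilibrium Rosa is indifferent across rows, so Rosa's payoff equals the payoff from Up: (7/16)·8 + (9/16)·(-9) = -25/16.

-25/16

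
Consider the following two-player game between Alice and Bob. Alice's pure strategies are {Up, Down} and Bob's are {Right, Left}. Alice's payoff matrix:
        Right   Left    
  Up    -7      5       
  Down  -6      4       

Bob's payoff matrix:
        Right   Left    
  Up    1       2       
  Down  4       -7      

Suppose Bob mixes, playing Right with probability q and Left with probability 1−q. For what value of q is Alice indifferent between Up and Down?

q = 1/2

Bob's mix must leave Alice indifferent between Up and Down.
  Alice's payoff to Up: q·(-7) + (1−q)·5 = -12q + 5
  Alice's payoff to Down: q·(-6) + (1−q)·4 = -10q + 4
  -12q + 5 = -10q + 4  ⇒  -2q = -1  ⇒  q = 1/2.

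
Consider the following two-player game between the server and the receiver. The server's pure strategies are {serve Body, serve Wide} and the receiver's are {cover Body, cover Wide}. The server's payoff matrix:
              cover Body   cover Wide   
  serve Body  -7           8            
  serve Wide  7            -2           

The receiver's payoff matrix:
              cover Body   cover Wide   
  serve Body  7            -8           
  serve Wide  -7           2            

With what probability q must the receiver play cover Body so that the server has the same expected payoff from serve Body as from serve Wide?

The receiver's mix must leave the server indifferent between serve Body and serve Wide.
  the server's payoff to serve Body: q·(-7) + (1−q)·8 = -15q + 8
  the server's payoff to serve Wide: q·7 + (1−q)·(-2) = 9q - 2
  -15q + 8 = 9q - 2  ⇒  -24q = -10  ⇒  q = 5/12.

q = 5/12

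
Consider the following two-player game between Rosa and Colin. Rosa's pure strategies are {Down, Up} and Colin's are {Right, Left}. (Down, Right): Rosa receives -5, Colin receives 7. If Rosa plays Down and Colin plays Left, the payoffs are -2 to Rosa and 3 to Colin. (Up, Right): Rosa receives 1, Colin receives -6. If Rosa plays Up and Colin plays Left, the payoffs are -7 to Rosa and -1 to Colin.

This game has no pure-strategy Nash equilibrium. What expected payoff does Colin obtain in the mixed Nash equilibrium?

Set Colin's expected payoff from Right equal to that from Left:
  Colin's payoff to Right: p·7 + (1−p)·(-6) = 13p - 6
  Colin's payoff to Left: p·3 + (1−p)·(-1) = 4p - 1
  13p - 6 = 4p - 1  ⇒  9p = 5  ⇒  p = 5/9.
At equilibrium Colin is indifferent across columns, so Colin's payoff equals the payoff from Right: (5/9)·7 + (4/9)·(-6) = 11/9.

11/9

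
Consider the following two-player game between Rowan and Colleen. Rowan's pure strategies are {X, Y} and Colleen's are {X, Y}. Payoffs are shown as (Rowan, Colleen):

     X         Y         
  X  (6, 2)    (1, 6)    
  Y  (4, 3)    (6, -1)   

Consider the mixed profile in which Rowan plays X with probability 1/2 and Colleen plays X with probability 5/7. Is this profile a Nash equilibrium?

Yes

Check Colleen's indifference given Rowan's mix p = 1/2:
  payoff from X = 5/2; payoff from Y = 5/2 — equal.
Check Rowan's indifference given Colleen's mix q = 5/7:
  payoff from X = 32/7; payoff from Y = 32/7 — equal.
Both players are indifferent, so neither can profitably deviate.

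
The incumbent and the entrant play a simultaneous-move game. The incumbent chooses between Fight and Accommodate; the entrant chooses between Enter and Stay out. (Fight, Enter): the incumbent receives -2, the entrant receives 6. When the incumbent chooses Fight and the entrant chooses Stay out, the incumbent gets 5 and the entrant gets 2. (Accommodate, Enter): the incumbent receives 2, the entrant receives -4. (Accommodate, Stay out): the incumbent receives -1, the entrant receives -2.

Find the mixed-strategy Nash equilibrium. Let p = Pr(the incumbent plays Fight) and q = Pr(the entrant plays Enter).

p = 1/3, q = 3/5

For the entrant to be willing to mix, the entrant must be indifferent between Enter and Stay out, which pins down the incumbent's mix.
  the entrant's payoff to Enter: p·6 + (1−p)·(-4) = 10p - 4
  the entrant's payoff to Stay out: p·2 + (1−p)·(-2) = 4p - 2
  10p - 4 = 4p - 2  ⇒  6p = 2  ⇒  p = 1/3.
The incumbent's indifference between Fight and Accommodate determines the entrant's mixing probability q:
  the incumbent's payoff from Fight: q·(-2) + (1−q)·5 = -7q + 5
  the incumbent's payoff from Accommodate: q·2 + (1−q)·(-1) = 3q - 1
  -7q + 5 = 3q - 1  ⇒  -10q = -6  ⇒  q = 3/5.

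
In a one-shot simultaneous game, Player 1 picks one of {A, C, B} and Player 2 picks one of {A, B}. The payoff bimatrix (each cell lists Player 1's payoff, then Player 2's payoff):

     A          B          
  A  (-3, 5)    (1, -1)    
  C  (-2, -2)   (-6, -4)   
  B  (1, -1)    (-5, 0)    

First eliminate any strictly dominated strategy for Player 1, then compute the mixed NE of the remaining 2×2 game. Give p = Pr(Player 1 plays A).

p = 1/7

Player 1's strategy C is strictly dominated by B: 1 > -2 and -5 > -6. Eliminate C.
For Player 2 to be willing to mix, Player 2 must be indifferent between A and B, which pins down Player 1's mix.
  Player 2's payoff to A: p·5 + (1−p)·(-1) = 6p - 1
  Player 2's payoff to B: p·(-1) + (1−p)·0 = -p
  6p - 1 = -p  ⇒  7p = 1  ⇒  p = 1/7.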